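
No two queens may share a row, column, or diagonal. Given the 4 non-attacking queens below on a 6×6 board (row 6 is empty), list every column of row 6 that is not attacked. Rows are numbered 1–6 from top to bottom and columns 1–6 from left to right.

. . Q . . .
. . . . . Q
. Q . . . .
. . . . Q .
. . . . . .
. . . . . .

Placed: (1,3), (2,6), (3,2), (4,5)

(1,3) attacks row 6 at column 3.
(2,6) attacks row 6 at column 6 and diagonals 2.
(3,2) attacks row 6 at column 2 and diagonals 5.
(4,5) attacks row 6 at column 5 and diagonals 3.
Attacked columns: {2, 3, 5, 6}. Safe: {1, 4}.

columns 1, 4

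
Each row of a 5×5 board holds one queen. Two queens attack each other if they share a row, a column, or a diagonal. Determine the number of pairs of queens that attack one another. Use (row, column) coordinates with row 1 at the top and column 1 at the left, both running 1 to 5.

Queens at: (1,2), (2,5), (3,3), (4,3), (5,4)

Same column: (3,3)–(4,3) (column 3).
Same diagonal: (2,5)–(4,3) (|2−4| = |5−3| = 2); (4,3)–(5,4) (|4−5| = |3−4| = 1).
Total attacking pairs: 3.

3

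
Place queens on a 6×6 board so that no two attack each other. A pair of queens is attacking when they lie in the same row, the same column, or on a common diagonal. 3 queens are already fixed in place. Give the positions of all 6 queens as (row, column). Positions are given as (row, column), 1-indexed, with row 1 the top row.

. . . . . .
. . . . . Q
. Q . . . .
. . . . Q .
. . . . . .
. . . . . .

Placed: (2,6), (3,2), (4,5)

Row 1: attacked by (2,6)→{5,6}; (3,2)→{2,4}; (4,5)→{2,5}. Safe: 1, 3. Place at column 3.
Row 5: attacked by (1,3)→{3}; (2,6)→{3,6}; (3,2)→{2,4}; (4,5)→{4,5,6}. Safe: 1. Place at column 1.
Row 6: attacked by (1,3)→{3}; (2,6)→{2,6}; (3,2)→{2,5}; (4,5)→{3,5}; (5,1)→{1,2}. Safe: 4. Place at column 4.
Columns [3, 6, 2, 5, 1, 4], r−c [-2, -4, 1, -1, 4, 2], r+c [4, 8, 5, 9, 6, 10] are all distinct, so no two queens attack.

(1,3) (2,6) (3,2) (4,5) (5,1) (6,4)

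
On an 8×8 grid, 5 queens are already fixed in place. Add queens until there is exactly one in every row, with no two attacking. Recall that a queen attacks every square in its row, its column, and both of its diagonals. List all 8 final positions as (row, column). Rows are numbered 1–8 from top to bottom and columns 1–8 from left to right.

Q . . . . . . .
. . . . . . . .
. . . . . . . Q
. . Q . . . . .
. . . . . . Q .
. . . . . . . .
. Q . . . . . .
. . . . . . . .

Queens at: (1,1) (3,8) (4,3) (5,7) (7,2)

(1,1) (2,6) (3,8) (4,3) (5,7) (6,4) (7,2) (8,5)

Row 2: attacked by (1,1)→{1,2}; (3,8)→{7,8}; (4,3)→{1,3,5}; (5,7)→{4,7}; (7,2)→{2,7}. Safe: 6. Place at column 6.
Row 6: attacked by (1,1)→{1,6}; (2,6)→{2,6}; (3,8)→{5,8}; (4,3)→{1,3,5}; (5,7)→{6,7,8}; (7,2)→{1,2,3}. Safe: 4. Place at column 4.
Row 8: attacked by (1,1)→{1,8}; (2,6)→{6}; (3,8)→{3,8}; (4,3)→{3,7}; (5,7)→{4,7}; (6,4)→{2,4,6}; (7,2)→{1,2,3}. Safe: 5. Place at column 5.
Columns [1, 6, 8, 3, 7, 4, 2, 5], r−c [0, -4, -5, 1, -2, 2, 5, 3], r+c [2, 8, 11, 7, 12, 10, 9, 13] are all distinct, so no two queens attack.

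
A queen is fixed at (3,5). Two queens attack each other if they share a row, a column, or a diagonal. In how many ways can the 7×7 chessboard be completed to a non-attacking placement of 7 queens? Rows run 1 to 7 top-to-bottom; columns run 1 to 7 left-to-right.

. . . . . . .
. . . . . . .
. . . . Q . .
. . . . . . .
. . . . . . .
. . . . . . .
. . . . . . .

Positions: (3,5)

6

Branch on row 1: col 1 → 1; col 2 → 1; col 4 → 2; col 6 → 2.
Sum: 1 + 1 + 2 + 2 = 6.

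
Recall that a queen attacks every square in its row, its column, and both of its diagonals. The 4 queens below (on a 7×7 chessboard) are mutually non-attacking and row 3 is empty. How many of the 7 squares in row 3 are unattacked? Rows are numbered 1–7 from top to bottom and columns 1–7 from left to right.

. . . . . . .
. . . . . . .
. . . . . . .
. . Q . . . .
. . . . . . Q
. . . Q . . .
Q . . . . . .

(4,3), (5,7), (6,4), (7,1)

1

(4,3) attacks row 3 at column 3 and diagonals 2, 4.
(5,7) attacks row 3 at column 7 and diagonals 5.
(6,4) attacks row 3 at column 4 and diagonals 1, 7.
(7,1) attacks row 3 at column 1 and diagonals 5.
Attacked columns: {1, 2, 3, 4, 5, 7}. Safe: {6}.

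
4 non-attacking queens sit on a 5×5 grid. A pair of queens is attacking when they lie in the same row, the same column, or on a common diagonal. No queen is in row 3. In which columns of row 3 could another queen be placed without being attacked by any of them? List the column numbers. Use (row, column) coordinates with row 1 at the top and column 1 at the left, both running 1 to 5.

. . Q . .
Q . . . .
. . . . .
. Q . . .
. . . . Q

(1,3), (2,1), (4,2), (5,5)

(1,3) attacks row 3 at column 3 and diagonals 1, 5.
(2,1) attacks row 3 at column 1 and diagonals 2.
(4,2) attacks row 3 at column 2 and diagonals 1, 3.
(5,5) attacks row 3 at column 5 and diagonals 3.
Attacked columns: {1, 2, 3, 5}. Safe: {4}.

columns 4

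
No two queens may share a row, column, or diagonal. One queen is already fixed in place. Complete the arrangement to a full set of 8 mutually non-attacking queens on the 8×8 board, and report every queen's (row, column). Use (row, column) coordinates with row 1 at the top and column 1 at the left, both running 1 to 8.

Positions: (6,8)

(1,2) (2,5) (3,7) (4,1) (5,3) (6,8) (7,6) (8,4)

Row 1: attacked by (6,8)→{3,8}. Safe: 1, 2, 4, 5, 6, 7. Place at column 2.
Row 2: attacked by (1,2)→{1,2,3}; (6,8)→{4,8}. Safe: 5, 6, 7. Place at column 5.
Row 3: attacked by (1,2)→{2,4}; (2,5)→{4,5,6}; (6,8)→{5,8}. Safe: 1, 3, 7. Place at column 7.
Row 4: attacked by (1,2)→{2,5}; (2,5)→{3,5,7}; (3,7)→{6,7,8}; (6,8)→{6,8}. Safe: 1, 4. Place at column 1.
Row 5: attacked by (1,2)→{2,6}; (2,5)→{2,5,8}; (3,7)→{5,7}; (4,1)→{1,2}; (6,8)→{7,8}. Safe: 3, 4. Place at column 3.
Row 7: attacked by (1,2)→{2,8}; (2,5)→{5}; (3,7)→{3,7}; (4,1)→{1,4}; (5,3)→{1,3,5}; (6,8)→{7,8}. Safe: 6. Place at column 6.
Row 8: attacked by (1,2)→{2}; (2,5)→{5}; (3,7)→{2,7}; (4,1)→{1,5}; (5,3)→{3,6}; (6,8)→{6,8}; (7,6)→{5,6,7}. Safe: 4. Place at column 4.
Columns [2, 5, 7, 1, 3, 8, 6, 4], r−c [-1, -3, -4, 3, 2, -2, 1, 4], r+c [3, 7, 10, 5, 8, 14, 13, 12] are all distinct, so no two queens attack.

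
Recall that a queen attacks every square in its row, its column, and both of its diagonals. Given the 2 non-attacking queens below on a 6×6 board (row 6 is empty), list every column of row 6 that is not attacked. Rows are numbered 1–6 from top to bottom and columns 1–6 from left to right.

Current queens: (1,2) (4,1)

columns 4, 5, 6

(1,2) attacks row 6 at column 2.
(4,1) attacks row 6 at column 1 and diagonals 3.
Attacked columns: {1, 2, 3}. Safe: {4, 5, 6}.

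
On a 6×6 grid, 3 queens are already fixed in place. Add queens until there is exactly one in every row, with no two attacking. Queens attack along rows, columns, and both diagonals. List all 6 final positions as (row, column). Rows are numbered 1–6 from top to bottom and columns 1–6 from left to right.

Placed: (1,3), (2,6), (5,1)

Row 3: attacked by (1,3)→{1,3,5}; (2,6)→{5,6}; (5,1)→{1,3}. Safe: 2, 4. Place at column 2.
Row 4: attacked by (1,3)→{3,6}; (2,6)→{4,6}; (3,2)→{1,2,3}; (5,1)→{1,2}. Safe: 5. Place at column 5.
Row 6: attacked by (1,3)→{3}; (2,6)→{2,6}; (3,2)→{2,5}; (4,5)→{3,5}; (5,1)→{1,2}. Safe: 4. Place at column 4.
Columns [3, 6, 2, 5, 1, 4], r−c [-2, -4, 1, -1, 4, 2], r+c [4, 8, 5, 9, 6, 10] are all distinct, so no two queens attack.

(1,3) (2,6) (3,2) (4,5) (5,1) (6,4)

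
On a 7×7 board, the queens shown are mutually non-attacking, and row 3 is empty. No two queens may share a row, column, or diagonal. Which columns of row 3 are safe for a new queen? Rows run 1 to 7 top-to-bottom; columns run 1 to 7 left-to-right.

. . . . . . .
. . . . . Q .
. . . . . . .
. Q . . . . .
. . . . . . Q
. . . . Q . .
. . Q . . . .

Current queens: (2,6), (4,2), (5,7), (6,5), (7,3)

columns 4

(2,6) attacks row 3 at column 6 and diagonals 5, 7.
(4,2) attacks row 3 at column 2 and diagonals 1, 3.
(5,7) attacks row 3 at column 7 and diagonals 5.
(6,5) attacks row 3 at column 5 and diagonals 2.
(7,3) attacks row 3 at column 3 and diagonals 7.
Attacked columns: {1, 2, 3, 5, 6, 7}. Safe: {4}.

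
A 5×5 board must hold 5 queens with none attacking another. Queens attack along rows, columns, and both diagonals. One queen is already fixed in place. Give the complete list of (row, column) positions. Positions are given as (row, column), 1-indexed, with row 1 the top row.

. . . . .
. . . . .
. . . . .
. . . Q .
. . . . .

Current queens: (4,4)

(1,3) (2,5) (3,2) (4,4) (5,1)

Row 1: attacked by (4,4)→{1,4}. Safe: 2, 3, 5. Place at column 3.
Row 2: attacked by (1,3)→{2,3,4}; (4,4)→{2,4}. Safe: 1, 5. Place at column 5.
Row 3: attacked by (1,3)→{1,3,5}; (2,5)→{4,5}; (4,4)→{3,4,5}. Safe: 2. Place at column 2.
Row 5: attacked by (1,3)→{3}; (2,5)→{2,5}; (3,2)→{2,4}; (4,4)→{3,4,5}. Safe: 1. Place at column 1.
Columns [3, 5, 2, 4, 1], r−c [-2, -3, 1, 0, 4], r+c [4, 7, 5, 8, 6] are all distinct, so no two queens attack.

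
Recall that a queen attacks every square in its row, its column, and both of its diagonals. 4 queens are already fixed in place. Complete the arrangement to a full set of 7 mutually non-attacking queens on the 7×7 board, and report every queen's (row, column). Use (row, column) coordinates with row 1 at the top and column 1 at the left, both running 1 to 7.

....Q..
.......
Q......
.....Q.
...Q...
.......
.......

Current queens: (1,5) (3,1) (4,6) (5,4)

Row 2: attacked by (1,5)→{4,5,6}; (3,1)→{1,2}; (4,6)→{4,6}; (5,4)→{1,4,7}. Safe: 3. Place at column 3.
Row 6: attacked by (1,5)→{5}; (2,3)→{3,7}; (3,1)→{1,4}; (4,6)→{4,6}; (5,4)→{3,4,5}. Safe: 2. Place at column 2.
Row 7: attacked by (1,5)→{5}; (2,3)→{3}; (3,1)→{1,5}; (4,6)→{3,6}; (5,4)→{2,4,6}; (6,2)→{1,2,3}. Safe: 7. Place at column 7.
Columns [5, 3, 1, 6, 4, 2, 7], r−c [-4, -1, 2, -2, 1, 4, 0], r+c [6, 5, 4, 10, 9, 8, 14] are all distinct, so no two queens attack.

(1,5) (2,3) (3,1) (4,6) (5,4) (6,2) (7,7)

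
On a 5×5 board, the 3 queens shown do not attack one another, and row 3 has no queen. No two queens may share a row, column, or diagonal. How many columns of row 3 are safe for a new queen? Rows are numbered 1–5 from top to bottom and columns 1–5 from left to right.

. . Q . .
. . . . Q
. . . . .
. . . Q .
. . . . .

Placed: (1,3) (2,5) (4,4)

1

(1,3) attacks row 3 at column 3 and diagonals 1, 5.
(2,5) attacks row 3 at column 5 and diagonals 4.
(4,4) attacks row 3 at column 4 and diagonals 3, 5.
Attacked columns: {1, 3, 4, 5}. Safe: {2}.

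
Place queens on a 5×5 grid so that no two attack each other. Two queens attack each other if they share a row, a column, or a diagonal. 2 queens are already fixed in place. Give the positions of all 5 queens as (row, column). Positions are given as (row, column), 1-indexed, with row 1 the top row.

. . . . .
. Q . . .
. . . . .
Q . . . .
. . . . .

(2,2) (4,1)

(1,5) (2,2) (3,4) (4,1) (5,3)

Row 1: attacked by (2,2)→{1,2,3}; (4,1)→{1,4}. Safe: 5. Place at column 5.
Row 3: attacked by (1,5)→{3,5}; (2,2)→{1,2,3}; (4,1)→{1,2}. Safe: 4. Place at column 4.
Row 5: attacked by (1,5)→{1,5}; (2,2)→{2,5}; (3,4)→{2,4}; (4,1)→{1,2}. Safe: 3. Place at column 3.
Columns [5, 2, 4, 1, 3], r−c [-4, 0, -1, 3, 2], r+c [6, 4, 7, 5, 8] are all distinct, so no two queens attack.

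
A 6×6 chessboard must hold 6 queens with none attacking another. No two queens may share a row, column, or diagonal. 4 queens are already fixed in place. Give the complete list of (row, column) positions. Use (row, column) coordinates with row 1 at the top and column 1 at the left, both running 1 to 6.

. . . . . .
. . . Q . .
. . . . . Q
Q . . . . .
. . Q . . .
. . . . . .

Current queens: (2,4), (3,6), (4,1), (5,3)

(1,2) (2,4) (3,6) (4,1) (5,3) (6,5)

Row 1: attacked by (2,4)→{3,4,5}; (3,6)→{4,6}; (4,1)→{1,4}; (5,3)→{3}. Safe: 2. Place at column 2.
Row 6: attacked by (1,2)→{2}; (2,4)→{4}; (3,6)→{3,6}; (4,1)→{1,3}; (5,3)→{2,3,4}. Safe: 5. Place at column 5.
Columns [2, 4, 6, 1, 3, 5], r−c [-1, -2, -3, 3, 2, 1], r+c [3, 6, 9, 5, 8, 11] are all distinct, so no two queens attack.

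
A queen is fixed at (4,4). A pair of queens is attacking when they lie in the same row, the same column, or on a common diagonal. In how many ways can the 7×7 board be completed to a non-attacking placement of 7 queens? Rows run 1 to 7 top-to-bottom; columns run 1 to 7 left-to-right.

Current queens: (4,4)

8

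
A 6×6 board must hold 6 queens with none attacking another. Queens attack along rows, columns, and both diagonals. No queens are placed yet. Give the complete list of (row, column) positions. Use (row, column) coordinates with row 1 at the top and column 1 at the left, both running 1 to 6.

Row 1: Safe: 1, 2, 3, 4, 5, 6. Place at column 2.
Row 2: attacked by (1,2)→{1,2,3}. Safe: 4, 5, 6. Place at column 4.
Row 3: attacked by (1,2)→{2,4}; (2,4)→{3,4,5}. Safe: 1, 6. Place at column 6.
Row 4: attacked by (1,2)→{2,5}; (2,4)→{2,4,6}; (3,6)→{5,6}. Safe: 1, 3. Place at column 1.
Row 5: attacked by (1,2)→{2,6}; (2,4)→{1,4}; (3,6)→{4,6}; (4,1)→{1,2}. Safe: 3, 5. Place at column 3.
Row 6: attacked by (1,2)→{2}; (2,4)→{4}; (3,6)→{3,6}; (4,1)→{1,3}; (5,3)→{2,3,4}. Safe: 5. Place at column 5.
Columns [2, 4, 6, 1, 3, 5], r−c [-1, -2, -3, 3, 2, 1], r+c [3, 6, 9, 5, 8, 11] are all distinct, so no two queens attack.

(1,2) (2,4) (3,6) (4,1) (5,3) (6,5)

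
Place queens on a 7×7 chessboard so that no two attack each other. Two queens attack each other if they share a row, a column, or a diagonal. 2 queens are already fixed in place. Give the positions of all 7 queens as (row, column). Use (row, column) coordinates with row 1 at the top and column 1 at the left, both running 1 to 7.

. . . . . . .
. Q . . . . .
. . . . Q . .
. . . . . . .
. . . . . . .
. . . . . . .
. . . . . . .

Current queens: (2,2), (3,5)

Row 1: attacked by (2,2)→{1,2,3}; (3,5)→{3,5,7}. Safe: 4, 6. Place at column 6.
Row 4: attacked by (1,6)→{3,6}; (2,2)→{2,4}; (3,5)→{4,5,6}. Safe: 1, 7. Place at column 1.
Row 5: attacked by (1,6)→{2,6}; (2,2)→{2,5}; (3,5)→{3,5,7}; (4,1)→{1,2}. Safe: 4. Place at column 4.
Row 6: attacked by (1,6)→{1,6}; (2,2)→{2,6}; (3,5)→{2,5}; (4,1)→{1,3}; (5,4)→{3,4,5}. Safe: 7. Place at column 7.
Row 7: attacked by (1,6)→{6}; (2,2)→{2,7}; (3,5)→{1,5}; (4,1)→{1,4}; (5,4)→{2,4,6}; (6,7)→{6,7}. Safe: 3. Place at column 3.
Columns [6, 2, 5, 1, 4, 7, 3], r−c [-5, 0, -2, 3, 1, -1, 4], r+c [7, 4, 8, 5, 9, 13, 10] are all distinct, so no two queens attack.

(1,6) (2,2) (3,5) (4,1) (5,4) (6,7) (7,3)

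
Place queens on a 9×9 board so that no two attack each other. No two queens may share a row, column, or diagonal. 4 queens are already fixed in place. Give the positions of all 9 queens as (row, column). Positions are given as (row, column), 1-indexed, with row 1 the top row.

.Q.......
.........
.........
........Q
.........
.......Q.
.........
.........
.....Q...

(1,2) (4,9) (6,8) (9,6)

Row 2: attacked by (1,2)→{1,2,3}; (4,9)→{7,9}; (6,8)→{4,8}; (9,6)→{6}. Safe: 5. Place at column 5.
Row 3: attacked by (1,2)→{2,4}; (2,5)→{4,5,6}; (4,9)→{8,9}; (6,8)→{5,8}; (9,6)→{6}. Safe: 1, 3, 7. Place at column 7.
Row 5: attacked by (1,2)→{2,6}; (2,5)→{2,5,8}; (3,7)→{5,7,9}; (4,9)→{8,9}; (6,8)→{7,8,9}; (9,6)→{2,6}. Safe: 1, 3, 4. Place at column 4.
Row 7: attacked by (1,2)→{2,8}; (2,5)→{5}; (3,7)→{3,7}; (4,9)→{6,9}; (5,4)→{2,4,6}; (6,8)→{7,8,9}; (9,6)→{4,6,8}. Safe: 1. Place at column 1.
Row 8: attacked by (1,2)→{2,9}; (2,5)→{5}; (3,7)→{2,7}; (4,9)→{5,9}; (5,4)→{1,4,7}; (6,8)→{6,8}; (7,1)→{1,2}; (9,6)→{5,6,7}. Safe: 3. Place at column 3.
Columns [2, 5, 7, 9, 4, 8, 1, 3, 6], r−c [-1, -3, -4, -5, 1, -2, 6, 5, 3], r+c [3, 7, 10, 13, 9, 14, 8, 11, 15] are all distinct, so no two queens attack.

(1,2) (2,5) (3,7) (4,9) (5,4) (6,8) (7,1) (8,3) (9,6)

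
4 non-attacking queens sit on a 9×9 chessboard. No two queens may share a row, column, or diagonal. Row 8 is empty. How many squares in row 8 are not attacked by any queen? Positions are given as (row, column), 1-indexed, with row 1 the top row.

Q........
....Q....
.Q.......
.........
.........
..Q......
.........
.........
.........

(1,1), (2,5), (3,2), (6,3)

(1,1) attacks row 8 at column 1 and diagonals 8.
(2,5) attacks row 8 at column 5.
(3,2) attacks row 8 at column 2 and diagonals 7.
(6,3) attacks row 8 at column 3 and diagonals 1, 5.
Attacked columns: {1, 2, 3, 5, 7, 8}. Safe: {4, 6, 9}.

3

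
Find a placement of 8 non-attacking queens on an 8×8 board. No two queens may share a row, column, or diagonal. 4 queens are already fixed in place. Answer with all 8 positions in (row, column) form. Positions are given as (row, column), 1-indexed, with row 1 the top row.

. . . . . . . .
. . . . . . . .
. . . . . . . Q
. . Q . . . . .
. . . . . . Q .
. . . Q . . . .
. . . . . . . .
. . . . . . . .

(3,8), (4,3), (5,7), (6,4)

Row 1: attacked by (3,8)→{6,8}; (4,3)→{3,6}; (5,7)→{3,7}; (6,4)→{4}. Safe: 1, 2, 5. Place at column 1.
Row 2: attacked by (1,1)→{1,2}; (3,8)→{7,8}; (4,3)→{1,3,5}; (5,7)→{4,7}; (6,4)→{4,8}. Safe: 6. Place at column 6.
Row 7: attacked by (1,1)→{1,7}; (2,6)→{1,6}; (3,8)→{4,8}; (4,3)→{3,6}; (5,7)→{5,7}; (6,4)→{3,4,5}. Safe: 2. Place at column 2.
Row 8: attacked by (1,1)→{1,8}; (2,6)→{6}; (3,8)→{3,8}; (4,3)→{3,7}; (5,7)→{4,7}; (6,4)→{2,4,6}; (7,2)→{1,2,3}. Safe: 5. Place at column 5.
Columns [1, 6, 8, 3, 7, 4, 2, 5], r−c [0, -4, -5, 1, -2, 2, 5, 3], r+c [2, 8, 11, 7, 12, 10, 9, 13] are all distinct, so no two queens attack.

(1,1) (2,6) (3,8) (4,3) (5,7) (6,4) (7,2) (8,5)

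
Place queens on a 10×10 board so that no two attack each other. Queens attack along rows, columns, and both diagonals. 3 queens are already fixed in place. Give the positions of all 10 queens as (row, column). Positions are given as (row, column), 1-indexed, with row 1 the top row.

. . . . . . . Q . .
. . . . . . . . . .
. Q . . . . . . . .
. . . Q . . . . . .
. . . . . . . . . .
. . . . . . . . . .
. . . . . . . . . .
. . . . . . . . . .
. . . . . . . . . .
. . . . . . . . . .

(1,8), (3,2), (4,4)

(1,8) (2,5) (3,2) (4,4) (5,10) (6,7) (7,9) (8,6) (9,3) (10,1)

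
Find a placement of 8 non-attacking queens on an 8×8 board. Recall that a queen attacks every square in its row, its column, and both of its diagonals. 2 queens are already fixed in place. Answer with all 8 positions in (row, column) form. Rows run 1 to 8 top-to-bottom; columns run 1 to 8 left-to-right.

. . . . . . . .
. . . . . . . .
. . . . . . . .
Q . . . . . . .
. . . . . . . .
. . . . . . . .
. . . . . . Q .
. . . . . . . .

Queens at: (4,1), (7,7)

Row 1: attacked by (4,1)→{1,4}; (7,7)→{1,7}. Safe: 2, 3, 5, 6, 8. Place at column 2.
Row 2: attacked by (1,2)→{1,2,3}; (4,1)→{1,3}; (7,7)→{2,7}. Safe: 4, 5, 6, 8. Place at column 8.
Row 3: attacked by (1,2)→{2,4}; (2,8)→{7,8}; (4,1)→{1,2}; (7,7)→{3,7}. Safe: 5, 6. Place at column 6.
Row 5: attacked by (1,2)→{2,6}; (2,8)→{5,8}; (3,6)→{4,6,8}; (4,1)→{1,2}; (7,7)→{5,7}. Safe: 3. Place at column 3.
Row 6: attacked by (1,2)→{2,7}; (2,8)→{4,8}; (3,6)→{3,6}; (4,1)→{1,3}; (5,3)→{2,3,4}; (7,7)→{6,7,8}. Safe: 5. Place at column 5.
Row 8: attacked by (1,2)→{2}; (2,8)→{2,8}; (3,6)→{1,6}; (4,1)→{1,5}; (5,3)→{3,6}; (6,5)→{3,5,7}; (7,7)→{6,7,8}. Safe: 4. Place at column 4.
Columns [2, 8, 6, 1, 3, 5, 7, 4], r−c [-1, -6, -3, 3, 2, 1, 0, 4], r+c [3, 10, 9, 5, 8, 11, 14, 12] are all distinct, so no two queens attack.

(1,2) (2,8) (3,6) (4,1) (5,3) (6,5) (7,7) (8,4)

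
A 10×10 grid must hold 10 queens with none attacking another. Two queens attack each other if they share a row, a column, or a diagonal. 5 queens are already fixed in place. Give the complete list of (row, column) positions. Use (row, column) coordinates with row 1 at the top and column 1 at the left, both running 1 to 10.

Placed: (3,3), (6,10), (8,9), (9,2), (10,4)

Row 1: attacked by (3,3)→{1,3,5}; (6,10)→{5,10}; (8,9)→{2,9}; (9,2)→{2,10}; (10,4)→{4}. Safe: 6, 7, 8. Place at column 8.
Row 2: attacked by (1,8)→{7,8,9}; (3,3)→{2,3,4}; (6,10)→{6,10}; (8,9)→{3,9}; (9,2)→{2,9}; (10,4)→{4}. Safe: 1, 5. Place at column 5.
Row 4: attacked by (1,8)→{5,8}; (2,5)→{3,5,7}; (3,3)→{2,3,4}; (6,10)→{8,10}; (8,9)→{5,9}; (9,2)→{2,7}; (10,4)→{4,10}. Safe: 1, 6. Place at column 1.
Row 5: attacked by (1,8)→{4,8}; (2,5)→{2,5,8}; (3,3)→{1,3,5}; (4,1)→{1,2}; (6,10)→{9,10}; (8,9)→{6,9}; (9,2)→{2,6}; (10,4)→{4,9}. Safe: 7. Place at column 7.
Row 7: attacked by (1,8)→{2,8}; (2,5)→{5,10}; (3,3)→{3,7}; (4,1)→{1,4}; (5,7)→{5,7,9}; (6,10)→{9,10}; (8,9)→{8,9,10}; (9,2)→{2,4}; (10,4)→{1,4,7}. Safe: 6. Place at column 6.
Columns [8, 5, 3, 1, 7, 10, 6, 9, 2, 4], r−c [-7, -3, 0, 3, -2, -4, 1, -1, 7, 6], r+c [9, 7, 6, 5, 12, 16, 13, 17, 11, 14] are all distinct, so no two queens attack.

(1,8) (2,5) (3,3) (4,1) (5,7) (6,10) (7,6) (8,9) (9,2) (10,4)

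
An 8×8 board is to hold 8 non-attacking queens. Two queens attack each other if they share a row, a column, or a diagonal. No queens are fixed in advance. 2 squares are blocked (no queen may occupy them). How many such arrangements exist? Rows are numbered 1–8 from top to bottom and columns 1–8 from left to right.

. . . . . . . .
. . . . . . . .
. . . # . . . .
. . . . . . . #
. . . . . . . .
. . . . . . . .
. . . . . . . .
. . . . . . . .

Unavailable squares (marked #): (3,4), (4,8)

62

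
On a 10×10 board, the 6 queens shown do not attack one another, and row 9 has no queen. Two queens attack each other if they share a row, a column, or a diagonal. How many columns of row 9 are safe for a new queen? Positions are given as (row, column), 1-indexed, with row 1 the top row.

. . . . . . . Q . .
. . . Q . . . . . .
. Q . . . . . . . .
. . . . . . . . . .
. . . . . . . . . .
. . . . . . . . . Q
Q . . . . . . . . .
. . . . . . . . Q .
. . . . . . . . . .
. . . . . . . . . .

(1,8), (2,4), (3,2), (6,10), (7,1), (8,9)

2

(1,8) attacks row 9 at column 8.
(2,4) attacks row 9 at column 4.
(3,2) attacks row 9 at column 2 and diagonals 8.
(6,10) attacks row 9 at column 10 and diagonals 7.
(7,1) attacks row 9 at column 1 and diagonals 3.
(8,9) attacks row 9 at column 9 and diagonals 8, 10.
Attacked columns: {1, 2, 3, 4, 7, 8, 9, 10}. Safe: {5, 6}.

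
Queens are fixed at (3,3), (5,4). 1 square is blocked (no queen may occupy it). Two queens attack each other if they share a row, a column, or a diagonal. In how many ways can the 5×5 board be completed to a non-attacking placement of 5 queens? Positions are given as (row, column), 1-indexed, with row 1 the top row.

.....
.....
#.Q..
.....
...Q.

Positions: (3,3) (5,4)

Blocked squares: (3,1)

1

Branch on row 1: col 2 → 1.
Sum: 1 = 1.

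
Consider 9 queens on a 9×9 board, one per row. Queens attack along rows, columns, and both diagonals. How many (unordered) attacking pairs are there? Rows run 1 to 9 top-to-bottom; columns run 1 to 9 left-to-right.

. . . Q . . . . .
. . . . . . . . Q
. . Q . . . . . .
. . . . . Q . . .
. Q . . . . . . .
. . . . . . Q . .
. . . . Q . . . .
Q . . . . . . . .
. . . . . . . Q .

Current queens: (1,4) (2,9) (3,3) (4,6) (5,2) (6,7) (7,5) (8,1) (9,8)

All columns are distinct and no two queens satisfy |Δrow| = |Δcol|, so no pair attacks.

0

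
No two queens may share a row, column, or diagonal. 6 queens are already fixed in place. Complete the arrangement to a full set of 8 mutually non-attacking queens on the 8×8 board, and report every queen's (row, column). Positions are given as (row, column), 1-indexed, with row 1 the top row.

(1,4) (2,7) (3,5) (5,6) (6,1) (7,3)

Row 4: attacked by (1,4)→{1,4,7}; (2,7)→{5,7}; (3,5)→{4,5,6}; (5,6)→{5,6,7}; (6,1)→{1,3}; (7,3)→{3,6}. Safe: 2, 8. Place at column 2.
Row 8: attacked by (1,4)→{4}; (2,7)→{1,7}; (3,5)→{5}; (4,2)→{2,6}; (5,6)→{3,6}; (6,1)→{1,3}; (7,3)→{2,3,4}. Safe: 8. Place at column 8.
Columns [4, 7, 5, 2, 6, 1, 3, 8], r−c [-3, -5, -2, 2, -1, 5, 4, 0], r+c [5, 9, 8, 6, 11, 7, 10, 16] are all distinct, so no two queens attack.

(1,4) (2,7) (3,5) (4,2) (5,6) (6,1) (7,3) (8,8)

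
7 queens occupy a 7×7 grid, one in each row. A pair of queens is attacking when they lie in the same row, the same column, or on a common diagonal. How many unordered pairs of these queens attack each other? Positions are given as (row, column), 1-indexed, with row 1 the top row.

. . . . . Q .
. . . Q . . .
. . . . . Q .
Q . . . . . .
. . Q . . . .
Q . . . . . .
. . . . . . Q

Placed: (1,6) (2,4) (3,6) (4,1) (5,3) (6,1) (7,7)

3

Same column: (1,6)–(3,6) (column 6); (4,1)–(6,1) (column 1).
Same diagonal: (1,6)–(6,1) (|1−6| = |6−1| = 5).
Total attacking pairs: 3.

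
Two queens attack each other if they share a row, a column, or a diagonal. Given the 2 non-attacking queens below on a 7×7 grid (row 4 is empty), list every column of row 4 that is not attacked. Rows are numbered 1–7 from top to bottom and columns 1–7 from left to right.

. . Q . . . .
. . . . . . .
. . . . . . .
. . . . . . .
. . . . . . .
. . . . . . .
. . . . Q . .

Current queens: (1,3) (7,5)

columns 1, 4, 7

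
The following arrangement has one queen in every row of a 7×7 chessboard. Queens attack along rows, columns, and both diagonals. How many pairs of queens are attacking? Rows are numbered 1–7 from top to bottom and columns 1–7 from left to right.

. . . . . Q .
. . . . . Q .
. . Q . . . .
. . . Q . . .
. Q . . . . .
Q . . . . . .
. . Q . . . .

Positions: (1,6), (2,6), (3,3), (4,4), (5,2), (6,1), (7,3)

7

Same column: (1,6)–(2,6) (column 6); (3,3)–(7,3) (column 3).
Same diagonal: (1,6)–(5,2) (|1−5| = |6−2| = 4); (1,6)–(6,1) (|1−6| = |6−1| = 5); (2,6)–(4,4) (|2−4| = |6−4| = 2); (3,3)–(4,4) (|3−4| = |3−4| = 1); (5,2)–(6,1) (|5−6| = |2−1| = 1).
Total attacking pairs: 7.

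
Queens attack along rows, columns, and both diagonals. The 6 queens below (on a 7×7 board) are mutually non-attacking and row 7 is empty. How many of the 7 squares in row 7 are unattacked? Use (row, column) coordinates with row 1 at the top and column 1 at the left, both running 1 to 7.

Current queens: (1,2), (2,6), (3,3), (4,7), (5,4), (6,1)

(1,2) attacks row 7 at column 2.
(2,6) attacks row 7 at column 6 and diagonals 1.
(3,3) attacks row 7 at column 3 and diagonals 7.
(4,7) attacks row 7 at column 7 and diagonals 4.
(5,4) attacks row 7 at column 4 and diagonals 2, 6.
(6,1) attacks row 7 at column 1 and diagonals 2.
Attacked columns: {1, 2, 3, 4, 6, 7}. Safe: {5}.

1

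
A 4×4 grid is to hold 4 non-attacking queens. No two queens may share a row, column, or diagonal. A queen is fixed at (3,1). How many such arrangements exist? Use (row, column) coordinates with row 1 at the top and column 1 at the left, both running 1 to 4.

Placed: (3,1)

Branch on row 1: col 2 → 1; col 4 → 0.
Sum: 1 + 0 = 1.

1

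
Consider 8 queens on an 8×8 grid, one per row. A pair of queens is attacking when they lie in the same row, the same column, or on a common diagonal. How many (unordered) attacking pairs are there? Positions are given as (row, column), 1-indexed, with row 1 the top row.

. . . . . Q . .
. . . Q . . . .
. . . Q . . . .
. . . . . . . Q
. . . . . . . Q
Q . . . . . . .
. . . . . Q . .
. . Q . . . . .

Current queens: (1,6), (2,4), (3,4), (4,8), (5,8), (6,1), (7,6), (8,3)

8

Same column: (1,6)–(7,6) (column 6); (2,4)–(3,4) (column 4); (4,8)–(5,8) (column 8).
Same diagonal: (1,6)–(3,4) (|1−3| = |6−4| = 2); (1,6)–(6,1) (|1−6| = |6−1| = 5); (3,4)–(6,1) (|3−6| = |4−1| = 3); (5,8)–(7,6) (|5−7| = |8−6| = 2); (6,1)–(8,3) (|6−8| = |1−3| = 2).
Total attacking pairs: 8.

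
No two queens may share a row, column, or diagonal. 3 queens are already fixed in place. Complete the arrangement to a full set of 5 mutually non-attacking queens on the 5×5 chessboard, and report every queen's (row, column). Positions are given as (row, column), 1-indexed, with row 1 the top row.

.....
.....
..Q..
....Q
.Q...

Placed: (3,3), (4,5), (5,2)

(1,4) (2,1) (3,3) (4,5) (5,2)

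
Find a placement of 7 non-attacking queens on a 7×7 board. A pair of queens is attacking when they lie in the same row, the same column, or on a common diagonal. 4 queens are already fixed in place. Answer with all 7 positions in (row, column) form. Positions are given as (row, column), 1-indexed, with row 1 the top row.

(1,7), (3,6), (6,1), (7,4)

(1,7) (2,3) (3,6) (4,2) (5,5) (6,1) (7,4)

Row 2: attacked by (1,7)→{6,7}; (3,6)→{5,6,7}; (6,1)→{1,5}; (7,4)→{4}. Safe: 2, 3. Place at column 3.
Row 4: attacked by (1,7)→{4,7}; (2,3)→{1,3,5}; (3,6)→{5,6,7}; (6,1)→{1,3}; (7,4)→{1,4,7}. Safe: 2. Place at column 2.
Row 5: attacked by (1,7)→{3,7}; (2,3)→{3,6}; (3,6)→{4,6}; (4,2)→{1,2,3}; (6,1)→{1,2}; (7,4)→{2,4,6}. Safe: 5. Place at column 5.
Columns [7, 3, 6, 2, 5, 1, 4], r−c [-6, -1, -3, 2, 0, 5, 3], r+c [8, 5, 9, 6, 10, 7, 11] are all distinct, so no two queens attack.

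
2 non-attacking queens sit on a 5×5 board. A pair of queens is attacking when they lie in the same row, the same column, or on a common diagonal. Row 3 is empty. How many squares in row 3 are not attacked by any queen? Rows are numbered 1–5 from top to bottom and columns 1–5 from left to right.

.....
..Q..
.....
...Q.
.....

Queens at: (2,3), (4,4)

(2,3) attacks row 3 at column 3 and diagonals 2, 4.
(4,4) attacks row 3 at column 4 and diagonals 3, 5.
Attacked columns: {2, 3, 4, 5}. Safe: {1}.

1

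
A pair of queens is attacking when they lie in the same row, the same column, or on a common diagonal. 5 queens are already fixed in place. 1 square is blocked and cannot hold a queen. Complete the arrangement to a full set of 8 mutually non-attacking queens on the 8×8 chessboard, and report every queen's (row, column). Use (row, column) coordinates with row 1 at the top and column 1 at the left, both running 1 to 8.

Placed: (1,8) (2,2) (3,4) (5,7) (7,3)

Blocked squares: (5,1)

Row 4: attacked by (1,8)→{5,8}; (2,2)→{2,4}; (3,4)→{3,4,5}; (5,7)→{6,7,8}; (7,3)→{3,6}. Safe: 1. Place at column 1.
Row 6: attacked by (1,8)→{3,8}; (2,2)→{2,6}; (3,4)→{1,4,7}; (4,1)→{1,3}; (5,7)→{6,7,8}; (7,3)→{2,3,4}. Safe: 5. Place at column 5.
Row 8: attacked by (1,8)→{1,8}; (2,2)→{2,8}; (3,4)→{4}; (4,1)→{1,5}; (5,7)→{4,7}; (6,5)→{3,5,7}; (7,3)→{2,3,4}. Safe: 6. Place at column 6.
Columns [8, 2, 4, 1, 7, 5, 3, 6], r−c [-7, 0, -1, 3, -2, 1, 4, 2], r+c [9, 4, 7, 5, 12, 11, 10, 14] are all distinct, so no two queens attack.

(1,8) (2,2) (3,4) (4,1) (5,7) (6,5) (7,3) (8,6)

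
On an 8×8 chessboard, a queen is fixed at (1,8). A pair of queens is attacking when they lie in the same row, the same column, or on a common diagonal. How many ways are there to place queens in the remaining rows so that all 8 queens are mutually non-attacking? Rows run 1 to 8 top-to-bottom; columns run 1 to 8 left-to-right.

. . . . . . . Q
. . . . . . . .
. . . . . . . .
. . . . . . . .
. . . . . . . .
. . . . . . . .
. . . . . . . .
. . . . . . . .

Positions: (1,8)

Branch on row 2: col 1 → 0; col 2 → 2; col 3 → 1; col 4 → 1; col 5 → 0; col 6 → 0.
Sum: 0 + 2 + 1 + 1 + 0 + 0 = 4.

4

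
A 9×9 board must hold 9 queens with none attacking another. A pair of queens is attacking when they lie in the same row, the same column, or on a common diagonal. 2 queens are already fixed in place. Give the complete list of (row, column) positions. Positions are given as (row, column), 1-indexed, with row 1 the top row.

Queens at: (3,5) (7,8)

Row 1: attacked by (3,5)→{3,5,7}; (7,8)→{2,8}. Safe: 1, 4, 6, 9. Place at column 9.
Row 2: attacked by (1,9)→{8,9}; (3,5)→{4,5,6}; (7,8)→{3,8}. Safe: 1, 2, 7. Place at column 2.
Row 4: attacked by (1,9)→{6,9}; (2,2)→{2,4}; (3,5)→{4,5,6}; (7,8)→{5,8}. Safe: 1, 3, 7. Place at column 7.
Row 5: attacked by (1,9)→{5,9}; (2,2)→{2,5}; (3,5)→{3,5,7}; (4,7)→{6,7,8}; (7,8)→{6,8}. Safe: 1, 4. Place at column 1.
Row 6: attacked by (1,9)→{4,9}; (2,2)→{2,6}; (3,5)→{2,5,8}; (4,7)→{5,7,9}; (5,1)→{1,2}; (7,8)→{7,8,9}. Safe: 3. Place at column 3.
Row 8: attacked by (1,9)→{2,9}; (2,2)→{2,8}; (3,5)→{5}; (4,7)→{3,7}; (5,1)→{1,4}; (6,3)→{1,3,5}; (7,8)→{7,8,9}. Safe: 6. Place at column 6.
Row 9: attacked by (1,9)→{1,9}; (2,2)→{2,9}; (3,5)→{5}; (4,7)→{2,7}; (5,1)→{1,5}; (6,3)→{3,6}; (7,8)→{6,8}; (8,6)→{5,6,7}. Safe: 4. Place at column 4.
Columns [9, 2, 5, 7, 1, 3, 8, 6, 4], r−c [-8, 0, -2, -3, 4, 3, -1, 2, 5], r+c [10, 4, 8, 11, 6, 9, 15, 14, 13] are all distinct, so no two queens attack.

(1,9) (2,2) (3,5) (4,7) (5,1) (6,3) (7,8) (8,6) (9,4)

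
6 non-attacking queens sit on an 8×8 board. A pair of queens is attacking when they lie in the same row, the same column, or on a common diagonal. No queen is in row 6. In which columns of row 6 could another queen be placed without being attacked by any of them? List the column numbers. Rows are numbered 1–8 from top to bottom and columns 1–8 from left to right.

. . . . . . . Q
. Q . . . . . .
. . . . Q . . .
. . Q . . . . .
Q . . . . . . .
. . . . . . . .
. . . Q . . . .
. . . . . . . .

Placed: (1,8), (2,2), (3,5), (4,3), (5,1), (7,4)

columns 7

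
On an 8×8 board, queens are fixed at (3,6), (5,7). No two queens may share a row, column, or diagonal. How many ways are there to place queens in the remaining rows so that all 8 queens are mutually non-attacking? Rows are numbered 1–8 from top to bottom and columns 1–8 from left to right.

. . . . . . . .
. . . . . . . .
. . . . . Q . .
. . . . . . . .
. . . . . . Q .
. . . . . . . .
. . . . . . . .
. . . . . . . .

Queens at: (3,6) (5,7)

1

Branch on row 1: col 1 → 0; col 2 → 0; col 5 → 1.
Sum: 0 + 0 + 1 = 1.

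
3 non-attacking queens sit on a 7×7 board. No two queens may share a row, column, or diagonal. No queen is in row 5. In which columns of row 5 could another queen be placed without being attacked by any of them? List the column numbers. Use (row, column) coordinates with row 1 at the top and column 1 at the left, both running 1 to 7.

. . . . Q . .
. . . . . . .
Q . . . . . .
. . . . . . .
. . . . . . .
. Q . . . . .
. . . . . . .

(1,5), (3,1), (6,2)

columns 4, 6, 7

(1,5) attacks row 5 at column 5 and diagonals 1.
(3,1) attacks row 5 at column 1 and diagonals 3.
(6,2) attacks row 5 at column 2 and diagonals 1, 3.
Attacked columns: {1, 2, 3, 5}. Safe: {4, 6, 7}.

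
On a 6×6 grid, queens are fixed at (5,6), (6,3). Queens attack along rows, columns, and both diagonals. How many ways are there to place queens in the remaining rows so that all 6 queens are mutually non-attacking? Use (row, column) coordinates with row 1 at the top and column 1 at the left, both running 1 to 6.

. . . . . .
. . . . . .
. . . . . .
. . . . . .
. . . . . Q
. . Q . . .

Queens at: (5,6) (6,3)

1

Branch on row 1: col 1 → 0; col 4 → 1; col 5 → 0.
Sum: 0 + 1 + 0 = 1.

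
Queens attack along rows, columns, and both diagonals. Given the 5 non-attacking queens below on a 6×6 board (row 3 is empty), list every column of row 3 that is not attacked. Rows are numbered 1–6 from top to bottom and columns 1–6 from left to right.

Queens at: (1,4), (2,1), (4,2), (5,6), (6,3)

(1,4) attacks row 3 at column 4 and diagonals 2, 6.
(2,1) attacks row 3 at column 1 and diagonals 2.
(4,2) attacks row 3 at column 2 and diagonals 1, 3.
(5,6) attacks row 3 at column 6 and diagonals 4.
(6,3) attacks row 3 at column 3 and diagonals 6.
Attacked columns: {1, 2, 3, 4, 6}. Safe: {5}.

columns 5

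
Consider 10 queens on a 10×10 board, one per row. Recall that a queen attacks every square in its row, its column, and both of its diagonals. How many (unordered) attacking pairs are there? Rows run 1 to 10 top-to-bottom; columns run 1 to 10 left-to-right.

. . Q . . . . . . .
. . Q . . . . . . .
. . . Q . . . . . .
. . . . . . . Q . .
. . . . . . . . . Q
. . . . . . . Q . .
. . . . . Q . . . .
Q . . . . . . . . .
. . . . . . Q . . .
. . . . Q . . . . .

5

Same column: (1,3)–(2,3) (column 3); (4,8)–(6,8) (column 8).
Same diagonal: (1,3)–(6,8) (|1−6| = |3−8| = 5); (2,3)–(3,4) (|2−3| = |3−4| = 1); (5,10)–(10,5) (|5−10| = |10−5| = 5).
Total attacking pairs: 5.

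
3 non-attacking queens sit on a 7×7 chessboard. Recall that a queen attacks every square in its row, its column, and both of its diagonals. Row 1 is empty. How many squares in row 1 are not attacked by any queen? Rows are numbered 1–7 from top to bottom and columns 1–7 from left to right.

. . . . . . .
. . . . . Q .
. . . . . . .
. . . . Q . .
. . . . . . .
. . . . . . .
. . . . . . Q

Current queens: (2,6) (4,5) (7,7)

(2,6) attacks row 1 at column 6 and diagonals 5, 7.
(4,5) attacks row 1 at column 5 and diagonals 2.
(7,7) attacks row 1 at column 7 and diagonals 1.
Attacked columns: {1, 2, 5, 6, 7}. Safe: {3, 4}.

2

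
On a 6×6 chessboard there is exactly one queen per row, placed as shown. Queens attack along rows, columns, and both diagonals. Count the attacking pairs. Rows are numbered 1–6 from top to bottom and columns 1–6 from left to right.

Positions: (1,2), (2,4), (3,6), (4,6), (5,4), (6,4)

7

Same column: (2,4)–(5,4) (column 4); (2,4)–(6,4) (column 4); (3,6)–(4,6) (column 6); (5,4)–(6,4) (column 4).
Same diagonal: (2,4)–(4,6) (|2−4| = |4−6| = 2); (3,6)–(5,4) (|3−5| = |6−4| = 2); (4,6)–(6,4) (|4−6| = |6−4| = 2).
Total attacking pairs: 7.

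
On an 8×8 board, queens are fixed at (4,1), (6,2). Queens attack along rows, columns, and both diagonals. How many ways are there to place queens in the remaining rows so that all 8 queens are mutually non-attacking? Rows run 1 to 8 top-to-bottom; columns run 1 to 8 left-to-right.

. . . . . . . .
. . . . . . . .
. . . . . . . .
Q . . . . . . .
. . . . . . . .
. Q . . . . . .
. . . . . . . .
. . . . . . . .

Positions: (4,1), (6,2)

3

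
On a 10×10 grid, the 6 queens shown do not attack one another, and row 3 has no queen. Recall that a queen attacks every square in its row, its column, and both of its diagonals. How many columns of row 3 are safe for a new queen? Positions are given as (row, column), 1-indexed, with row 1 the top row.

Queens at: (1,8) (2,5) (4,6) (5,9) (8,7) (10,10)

(1,8) attacks row 3 at column 8 and diagonals 6, 10.
(2,5) attacks row 3 at column 5 and diagonals 4, 6.
(4,6) attacks row 3 at column 6 and diagonals 5, 7.
(5,9) attacks row 3 at column 9 and diagonals 7.
(8,7) attacks row 3 at column 7 and diagonals 2.
(10,10) attacks row 3 at column 10 and diagonals 3.
Attacked columns: {2, 3, 4, 5, 6, 7, 8, 9, 10}. Safe: {1}.

1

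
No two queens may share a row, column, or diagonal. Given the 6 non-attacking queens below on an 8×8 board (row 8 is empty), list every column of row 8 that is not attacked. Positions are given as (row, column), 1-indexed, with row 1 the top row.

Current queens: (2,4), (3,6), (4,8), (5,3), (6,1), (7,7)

(2,4) attacks row 8 at column 4.
(3,6) attacks row 8 at column 6 and diagonals 1.
(4,8) attacks row 8 at column 8 and diagonals 4.
(5,3) attacks row 8 at column 3 and diagonals 6.
(6,1) attacks row 8 at column 1 and diagonals 3.
(7,7) attacks row 8 at column 7 and diagonals 6, 8.
Attacked columns: {1, 3, 4, 6, 7, 8}. Safe: {2, 5}.

columns 2, 5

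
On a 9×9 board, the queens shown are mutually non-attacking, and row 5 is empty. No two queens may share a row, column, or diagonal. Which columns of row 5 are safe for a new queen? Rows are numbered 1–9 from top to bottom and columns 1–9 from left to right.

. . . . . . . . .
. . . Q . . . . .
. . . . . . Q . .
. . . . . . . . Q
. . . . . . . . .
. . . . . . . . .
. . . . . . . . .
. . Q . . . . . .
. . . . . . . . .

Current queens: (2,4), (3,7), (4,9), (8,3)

columns 2

(2,4) attacks row 5 at column 4 and diagonals 1, 7.
(3,7) attacks row 5 at column 7 and diagonals 5, 9.
(4,9) attacks row 5 at column 9 and diagonals 8.
(8,3) attacks row 5 at column 3 and diagonals 6.
Attacked columns: {1, 3, 4, 5, 6, 7, 8, 9}. Safe: {2}.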